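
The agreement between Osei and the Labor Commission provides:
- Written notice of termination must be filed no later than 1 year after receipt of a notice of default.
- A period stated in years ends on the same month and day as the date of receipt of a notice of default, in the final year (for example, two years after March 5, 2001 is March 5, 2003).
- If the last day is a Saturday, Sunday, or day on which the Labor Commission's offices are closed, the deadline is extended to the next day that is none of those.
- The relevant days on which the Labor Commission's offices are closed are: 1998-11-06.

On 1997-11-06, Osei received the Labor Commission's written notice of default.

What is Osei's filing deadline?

November 9, 1998

1 year after 1997-11-06 is November 6, 1998.
November 6, 1998 is a listed holiday; November 7, 1998 is Saturday; November 8, 1998 is Sunday. The next qualifying day is November 9, 1998.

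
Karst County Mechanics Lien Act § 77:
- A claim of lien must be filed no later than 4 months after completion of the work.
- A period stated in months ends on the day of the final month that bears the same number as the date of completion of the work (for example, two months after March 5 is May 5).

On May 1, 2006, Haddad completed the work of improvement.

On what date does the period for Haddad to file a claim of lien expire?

4 months after May 1, 2006 is September 1, 2006.

September 1, 2006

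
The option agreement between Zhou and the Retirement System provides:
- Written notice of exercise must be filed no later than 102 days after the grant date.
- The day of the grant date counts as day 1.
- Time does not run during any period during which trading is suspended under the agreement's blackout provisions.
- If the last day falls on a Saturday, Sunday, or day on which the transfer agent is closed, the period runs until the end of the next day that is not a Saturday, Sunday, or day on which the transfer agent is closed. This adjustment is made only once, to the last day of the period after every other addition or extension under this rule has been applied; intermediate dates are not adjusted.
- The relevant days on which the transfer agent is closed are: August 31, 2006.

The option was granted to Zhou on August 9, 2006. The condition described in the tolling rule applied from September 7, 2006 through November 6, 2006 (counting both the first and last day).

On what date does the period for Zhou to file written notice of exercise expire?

Counting August 9, 2006 as day 1, day 102 is November 18, 2006.
From September 7, 2006 through November 6, 2006 inclusive is 61 days; tolling adds 61 days: November 18, 2006 + 61 days = January 18, 2007.
January 18, 2007 is a Thursday and not a day on which the transfer agent is closed, so no extension applies.

January 18, 2007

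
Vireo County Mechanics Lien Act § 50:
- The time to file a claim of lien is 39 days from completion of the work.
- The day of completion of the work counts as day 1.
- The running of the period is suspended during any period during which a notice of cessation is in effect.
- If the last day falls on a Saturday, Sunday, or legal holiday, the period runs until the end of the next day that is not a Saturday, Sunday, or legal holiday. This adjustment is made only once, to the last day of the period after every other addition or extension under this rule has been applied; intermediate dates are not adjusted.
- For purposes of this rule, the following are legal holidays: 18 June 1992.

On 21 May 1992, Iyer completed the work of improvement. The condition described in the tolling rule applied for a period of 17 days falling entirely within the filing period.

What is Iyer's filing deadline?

Counting 21 May 1992 as day 1, day 39 is June 28, 1992.
Tolling adds 17 days: June 28, 1992 + 17 days = July 15, 1992.
July 15, 1992 is a Wednesday and not a legal holiday, so no extension applies.

July 15, 1992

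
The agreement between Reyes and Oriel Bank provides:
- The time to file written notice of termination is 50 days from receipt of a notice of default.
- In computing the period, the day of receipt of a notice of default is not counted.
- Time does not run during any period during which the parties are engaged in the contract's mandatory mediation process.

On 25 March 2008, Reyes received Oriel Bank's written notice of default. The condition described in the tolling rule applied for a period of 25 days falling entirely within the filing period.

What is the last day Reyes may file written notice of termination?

June 8, 2008

50 days after 25 March 2008 is May 14, 2008.
Tolling adds 25 days: May 14, 2008 + 25 days = June 8, 2008.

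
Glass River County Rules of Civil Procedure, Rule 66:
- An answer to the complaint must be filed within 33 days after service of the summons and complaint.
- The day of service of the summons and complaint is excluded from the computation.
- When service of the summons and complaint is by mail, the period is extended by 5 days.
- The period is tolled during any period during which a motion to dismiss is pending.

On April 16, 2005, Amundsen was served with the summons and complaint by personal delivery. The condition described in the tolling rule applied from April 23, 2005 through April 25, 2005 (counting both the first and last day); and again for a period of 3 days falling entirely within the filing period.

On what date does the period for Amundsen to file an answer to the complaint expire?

May 25, 2005

33 days after April 16, 2005 is May 19, 2005.
Service was not by mail, so no mail extension applies.
From April 23, 2005 through April 25, 2005 inclusive is 3 days; tolling adds 3 days: May 19, 2005 + 3 days = May 22, 2005.
Tolling adds 3 days: May 22, 2005 + 3 days = May 25, 2005.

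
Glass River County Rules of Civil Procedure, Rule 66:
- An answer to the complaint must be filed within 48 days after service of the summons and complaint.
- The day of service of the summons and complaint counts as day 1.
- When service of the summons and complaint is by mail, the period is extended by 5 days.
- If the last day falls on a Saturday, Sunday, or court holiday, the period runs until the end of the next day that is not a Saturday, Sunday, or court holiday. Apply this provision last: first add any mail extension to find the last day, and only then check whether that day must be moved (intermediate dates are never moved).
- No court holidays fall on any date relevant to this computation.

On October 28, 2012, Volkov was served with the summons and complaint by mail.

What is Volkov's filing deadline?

Counting October 28, 2012 as day 1, day 48 is December 14, 2012.
Service was by mail, adding 5 days: December 14, 2012 + 5 days = December 19, 2012.
December 19, 2012 is a Wednesday and not a court holiday, so no extension applies.

December 19, 2012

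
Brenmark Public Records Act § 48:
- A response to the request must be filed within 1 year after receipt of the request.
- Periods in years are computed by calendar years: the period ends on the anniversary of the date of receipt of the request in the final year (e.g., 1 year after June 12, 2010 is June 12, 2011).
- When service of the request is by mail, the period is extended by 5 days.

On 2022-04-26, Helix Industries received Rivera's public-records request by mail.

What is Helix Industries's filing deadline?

1 year after 2022-04-26 is April 26, 2023.
Service was by mail, adding 5 days: April 26, 2023 + 5 days = May 1, 2023.

May 1, 2023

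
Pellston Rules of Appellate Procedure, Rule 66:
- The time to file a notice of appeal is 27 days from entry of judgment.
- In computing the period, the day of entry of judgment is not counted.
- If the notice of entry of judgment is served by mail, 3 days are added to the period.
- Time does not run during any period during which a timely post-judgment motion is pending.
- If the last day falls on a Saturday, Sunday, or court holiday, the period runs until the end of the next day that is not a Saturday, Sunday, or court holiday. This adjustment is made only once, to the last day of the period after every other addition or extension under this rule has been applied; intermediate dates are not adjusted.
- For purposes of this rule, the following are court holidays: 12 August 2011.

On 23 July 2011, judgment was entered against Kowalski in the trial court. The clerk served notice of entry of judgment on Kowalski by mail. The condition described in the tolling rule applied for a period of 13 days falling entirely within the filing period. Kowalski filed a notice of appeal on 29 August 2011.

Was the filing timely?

Yes

27 days after 23 July 2011 is August 19, 2011.
Service was by mail, adding 3 days: August 19, 2011 + 3 days = August 22, 2011.
Tolling adds 13 days: August 22, 2011 + 13 days = September 4, 2011.
September 4, 2011 is Sunday. The next qualifying day is September 5, 2011.
The deadline is September 5, 2011; the filing on August 29, 2011 is on or before that date.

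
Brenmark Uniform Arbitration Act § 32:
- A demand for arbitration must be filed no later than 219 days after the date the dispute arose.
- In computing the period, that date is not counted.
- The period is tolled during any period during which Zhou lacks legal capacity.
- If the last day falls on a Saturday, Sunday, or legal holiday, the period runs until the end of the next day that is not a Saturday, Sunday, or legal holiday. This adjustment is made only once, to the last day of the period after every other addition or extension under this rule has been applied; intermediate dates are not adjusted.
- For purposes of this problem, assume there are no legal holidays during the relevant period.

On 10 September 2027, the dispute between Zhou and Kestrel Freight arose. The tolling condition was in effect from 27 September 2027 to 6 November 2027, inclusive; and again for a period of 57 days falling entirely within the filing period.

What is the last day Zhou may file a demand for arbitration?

219 days after 10 September 2027 is April 16, 2028.
From September 27, 2027 through November 6, 2027 inclusive is 41 days; tolling adds 41 days: April 16, 2028 + 41 days = May 27, 2028.
Tolling adds 57 days: May 27, 2028 + 57 days = July 23, 2028.
July 23, 2028 is Sunday. The next qualifying day is July 24, 2028.

July 24, 2028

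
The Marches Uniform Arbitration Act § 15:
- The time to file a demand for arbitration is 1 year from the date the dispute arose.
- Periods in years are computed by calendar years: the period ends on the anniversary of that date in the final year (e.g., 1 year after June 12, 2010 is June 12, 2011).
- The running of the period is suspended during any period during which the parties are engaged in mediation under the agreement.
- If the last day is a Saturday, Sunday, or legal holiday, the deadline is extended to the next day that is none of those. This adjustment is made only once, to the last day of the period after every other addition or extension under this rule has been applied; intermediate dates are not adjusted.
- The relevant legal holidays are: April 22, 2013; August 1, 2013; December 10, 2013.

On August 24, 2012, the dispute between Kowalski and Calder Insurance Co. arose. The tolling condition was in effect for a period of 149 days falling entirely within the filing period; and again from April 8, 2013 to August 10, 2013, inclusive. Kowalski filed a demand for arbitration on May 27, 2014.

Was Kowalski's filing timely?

1 year after August 24, 2012 is August 24, 2013.
Tolling adds 149 days: August 24, 2013 + 149 days = January 20, 2014.
From April 8, 2013 through August 10, 2013 inclusive is 125 days; tolling adds 125 days: January 20, 2014 + 125 days = May 25, 2014.
May 25, 2014 is Sunday. The next qualifying day is May 26, 2014.
The deadline is May 26, 2014; the filing on May 27, 2014 is after that date.

No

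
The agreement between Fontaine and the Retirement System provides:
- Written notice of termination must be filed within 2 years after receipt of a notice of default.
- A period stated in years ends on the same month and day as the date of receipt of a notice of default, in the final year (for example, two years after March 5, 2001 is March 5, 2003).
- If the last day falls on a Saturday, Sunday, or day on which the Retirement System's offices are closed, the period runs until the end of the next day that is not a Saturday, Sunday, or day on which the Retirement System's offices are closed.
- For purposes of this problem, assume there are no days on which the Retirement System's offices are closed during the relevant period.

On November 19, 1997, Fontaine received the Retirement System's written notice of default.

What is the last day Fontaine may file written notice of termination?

2 years after November 19, 1997 is November 19, 1999.
November 19, 1999 is a Friday and not a day on which the Retirement System's offices are closed, so no extension applies.

November 19, 1999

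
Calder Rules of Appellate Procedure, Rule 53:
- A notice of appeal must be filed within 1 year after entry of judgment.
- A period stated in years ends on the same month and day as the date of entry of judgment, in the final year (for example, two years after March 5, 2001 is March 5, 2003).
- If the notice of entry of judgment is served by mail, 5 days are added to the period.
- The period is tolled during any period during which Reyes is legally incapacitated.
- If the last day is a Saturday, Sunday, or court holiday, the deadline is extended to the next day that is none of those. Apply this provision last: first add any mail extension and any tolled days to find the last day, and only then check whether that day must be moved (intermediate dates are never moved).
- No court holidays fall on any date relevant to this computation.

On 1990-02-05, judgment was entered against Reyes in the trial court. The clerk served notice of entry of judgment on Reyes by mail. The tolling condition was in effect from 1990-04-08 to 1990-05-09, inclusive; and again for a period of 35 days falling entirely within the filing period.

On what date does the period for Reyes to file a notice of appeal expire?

April 18, 1991

1 year after 1990-02-05 is February 5, 1991.
Service was by mail, adding 5 days: February 5, 1991 + 5 days = February 10, 1991.
From April 8, 1990 through May 9, 1990 inclusive is 32 days; tolling adds 32 days: February 10, 1991 + 32 days = March 14, 1991.
Tolling adds 35 days: March 14, 1991 + 35 days = April 18, 1991.
April 18, 1991 is a Thursday and not a court holiday, so no extension applies.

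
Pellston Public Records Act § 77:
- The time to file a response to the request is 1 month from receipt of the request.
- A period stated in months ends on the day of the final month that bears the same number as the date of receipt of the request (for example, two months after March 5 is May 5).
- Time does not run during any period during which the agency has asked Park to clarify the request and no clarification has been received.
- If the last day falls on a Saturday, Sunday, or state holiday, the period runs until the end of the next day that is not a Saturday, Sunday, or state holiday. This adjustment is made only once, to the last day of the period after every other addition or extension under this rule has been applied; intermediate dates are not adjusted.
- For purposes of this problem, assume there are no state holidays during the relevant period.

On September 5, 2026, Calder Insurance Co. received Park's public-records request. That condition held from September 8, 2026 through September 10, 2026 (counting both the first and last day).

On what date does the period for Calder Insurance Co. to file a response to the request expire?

1 month after September 5, 2026 is October 5, 2026.
From September 8, 2026 through September 10, 2026 inclusive is 3 days; tolling adds 3 days: October 5, 2026 + 3 days = October 8, 2026.
October 8, 2026 is a Thursday and not a state holiday, so no extension applies.

October 8, 2026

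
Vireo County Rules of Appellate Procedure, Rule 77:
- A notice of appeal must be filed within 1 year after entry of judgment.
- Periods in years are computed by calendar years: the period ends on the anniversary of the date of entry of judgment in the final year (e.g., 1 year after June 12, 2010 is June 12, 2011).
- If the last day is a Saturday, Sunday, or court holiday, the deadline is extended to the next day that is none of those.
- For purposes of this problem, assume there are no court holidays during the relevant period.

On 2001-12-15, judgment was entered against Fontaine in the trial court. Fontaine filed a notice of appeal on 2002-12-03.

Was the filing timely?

1 year after 2001-12-15 is December 15, 2002.
December 15, 2002 is Sunday. The next qualifying day is December 16, 2002.
The deadline is December 16, 2002; the filing on December 3, 2002 is on or before that date.

Yes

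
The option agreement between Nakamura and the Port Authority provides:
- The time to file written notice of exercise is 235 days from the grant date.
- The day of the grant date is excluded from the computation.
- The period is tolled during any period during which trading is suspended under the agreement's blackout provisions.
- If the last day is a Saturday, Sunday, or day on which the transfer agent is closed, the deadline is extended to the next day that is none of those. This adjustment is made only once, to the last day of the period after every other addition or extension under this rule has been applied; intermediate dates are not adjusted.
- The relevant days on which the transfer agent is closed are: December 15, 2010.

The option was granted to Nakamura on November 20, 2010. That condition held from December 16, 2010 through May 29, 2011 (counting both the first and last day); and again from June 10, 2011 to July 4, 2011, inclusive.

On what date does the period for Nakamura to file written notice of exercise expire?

235 days after November 20, 2010 is July 13, 2011.
From December 16, 2010 through May 29, 2011 inclusive is 165 days; tolling adds 165 days: July 13, 2011 + 165 days = December 25, 2011.
From June 10, 2011 through July 4, 2011 inclusive is 25 days; tolling adds 25 days: December 25, 2011 + 25 days = January 19, 2012.
January 19, 2012 is a Thursday and not a day on which the transfer agent is closed, so no extension applies.

January 19, 2012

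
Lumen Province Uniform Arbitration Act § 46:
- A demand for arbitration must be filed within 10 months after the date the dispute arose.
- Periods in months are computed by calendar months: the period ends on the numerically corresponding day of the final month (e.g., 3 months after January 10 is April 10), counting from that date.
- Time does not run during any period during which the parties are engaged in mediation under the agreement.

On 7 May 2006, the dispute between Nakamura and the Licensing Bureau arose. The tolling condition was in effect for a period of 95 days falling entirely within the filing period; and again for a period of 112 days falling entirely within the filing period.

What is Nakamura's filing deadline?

10 months after 7 May 2006 is March 7, 2007.
Tolling adds 95 days: March 7, 2007 + 95 days = June 10, 2007.
Tolling adds 112 days: June 10, 2007 + 112 days = September 30, 2007.

September 30, 2007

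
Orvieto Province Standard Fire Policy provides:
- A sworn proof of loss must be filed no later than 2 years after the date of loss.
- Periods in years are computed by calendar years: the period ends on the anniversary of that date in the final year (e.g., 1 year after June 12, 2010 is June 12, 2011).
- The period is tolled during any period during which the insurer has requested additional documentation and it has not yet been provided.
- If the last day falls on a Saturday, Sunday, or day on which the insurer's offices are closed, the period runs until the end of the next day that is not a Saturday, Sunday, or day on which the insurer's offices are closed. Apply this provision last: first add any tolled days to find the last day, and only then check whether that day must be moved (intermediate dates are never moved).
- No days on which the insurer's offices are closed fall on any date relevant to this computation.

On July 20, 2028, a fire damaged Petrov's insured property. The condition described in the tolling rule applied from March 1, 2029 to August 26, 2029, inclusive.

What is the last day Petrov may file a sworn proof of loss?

January 15, 2031

2 years after July 20, 2028 is July 20, 2030.
From March 1, 2029 through August 26, 2029 inclusive is 179 days; tolling adds 179 days: July 20, 2030 + 179 days = January 15, 2031.
January 15, 2031 is a Wednesday and not a day on which the insurer's offices are closed, so no extension applies.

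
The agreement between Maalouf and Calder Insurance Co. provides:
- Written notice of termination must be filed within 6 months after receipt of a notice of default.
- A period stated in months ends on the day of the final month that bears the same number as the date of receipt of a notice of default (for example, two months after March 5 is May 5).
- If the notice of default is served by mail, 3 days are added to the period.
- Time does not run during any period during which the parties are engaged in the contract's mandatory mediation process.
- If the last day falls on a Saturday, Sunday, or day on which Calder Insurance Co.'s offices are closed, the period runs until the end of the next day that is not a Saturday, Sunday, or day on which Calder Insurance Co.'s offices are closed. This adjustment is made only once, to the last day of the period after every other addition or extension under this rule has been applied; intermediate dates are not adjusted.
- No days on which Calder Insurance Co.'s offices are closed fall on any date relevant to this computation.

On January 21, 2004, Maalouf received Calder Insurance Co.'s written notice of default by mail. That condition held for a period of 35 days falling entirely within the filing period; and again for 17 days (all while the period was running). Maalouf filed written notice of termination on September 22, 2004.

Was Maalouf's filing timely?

No

6 months after January 21, 2004 is July 21, 2004.
Service was by mail, adding 3 days: July 21, 2004 + 3 days = July 24, 2004.
Tolling adds 35 days: July 24, 2004 + 35 days = August 28, 2004.
Tolling adds 17 days: August 28, 2004 + 17 days = September 14, 2004.
September 14, 2004 is a Tuesday and not a day on which Calder Insurance Co.'s offices are closed, so no extension applies.
The deadline is September 14, 2004; the filing on September 22, 2004 is after that date.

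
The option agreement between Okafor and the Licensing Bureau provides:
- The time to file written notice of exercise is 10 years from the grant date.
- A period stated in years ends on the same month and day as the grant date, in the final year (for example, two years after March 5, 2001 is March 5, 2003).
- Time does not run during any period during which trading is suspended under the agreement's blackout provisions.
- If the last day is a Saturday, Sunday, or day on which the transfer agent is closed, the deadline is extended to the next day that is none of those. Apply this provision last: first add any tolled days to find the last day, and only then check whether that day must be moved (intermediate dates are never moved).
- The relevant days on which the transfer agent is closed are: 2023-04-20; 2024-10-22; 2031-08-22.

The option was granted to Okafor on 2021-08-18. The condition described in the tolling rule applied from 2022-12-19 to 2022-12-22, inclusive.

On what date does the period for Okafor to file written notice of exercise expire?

August 25, 2031

10 years after 2021-08-18 is August 18, 2031.
From December 19, 2022 through December 22, 2022 inclusive is 4 days; tolling adds 4 days: August 18, 2031 + 4 days = August 22, 2031.
August 22, 2031 is a listed holiday; August 23, 2031 is Saturday; August 24, 2031 is Sunday. The next qualifying day is August 25, 2031.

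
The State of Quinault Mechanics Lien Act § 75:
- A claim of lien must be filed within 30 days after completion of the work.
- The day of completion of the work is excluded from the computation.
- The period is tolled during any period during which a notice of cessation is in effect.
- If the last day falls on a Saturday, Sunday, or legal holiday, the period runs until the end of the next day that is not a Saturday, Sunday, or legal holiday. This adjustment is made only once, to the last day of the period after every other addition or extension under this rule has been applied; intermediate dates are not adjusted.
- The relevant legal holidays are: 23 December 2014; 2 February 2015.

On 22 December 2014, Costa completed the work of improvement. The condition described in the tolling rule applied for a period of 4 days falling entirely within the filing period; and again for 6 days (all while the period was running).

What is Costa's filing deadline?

February 3, 2015

30 days after 22 December 2014 is January 21, 2015.
Tolling adds 4 days: January 21, 2015 + 4 days = January 25, 2015.
Tolling adds 6 days: January 25, 2015 + 6 days = January 31, 2015.
January 31, 2015 is Saturday; February 1, 2015 is Sunday; February 2, 2015 is a listed holiday. The next qualifying day is February 3, 2015.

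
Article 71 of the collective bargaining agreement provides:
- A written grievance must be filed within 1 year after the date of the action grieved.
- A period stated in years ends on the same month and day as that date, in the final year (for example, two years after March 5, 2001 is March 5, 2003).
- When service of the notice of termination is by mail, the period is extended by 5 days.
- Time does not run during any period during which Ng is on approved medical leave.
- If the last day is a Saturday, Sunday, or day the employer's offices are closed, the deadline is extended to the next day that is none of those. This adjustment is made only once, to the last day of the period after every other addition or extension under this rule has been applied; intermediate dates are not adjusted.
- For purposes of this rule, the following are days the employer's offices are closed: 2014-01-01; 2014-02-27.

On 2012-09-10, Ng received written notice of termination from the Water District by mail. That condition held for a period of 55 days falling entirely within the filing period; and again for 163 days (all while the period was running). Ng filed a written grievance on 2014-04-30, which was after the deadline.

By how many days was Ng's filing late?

9 days

1 year after 2012-09-10 is September 10, 2013.
Service was by mail, adding 5 days: September 10, 2013 + 5 days = September 15, 2013.
Tolling adds 55 days: September 15, 2013 + 55 days = November 9, 2013.
Tolling adds 163 days: November 9, 2013 + 163 days = April 21, 2014.
April 21, 2014 is a Monday and not a day the employer's offices are closed, so no extension applies.
The deadline is April 21, 2014; from April 21, 2014 to April 30, 2014 is 9 days.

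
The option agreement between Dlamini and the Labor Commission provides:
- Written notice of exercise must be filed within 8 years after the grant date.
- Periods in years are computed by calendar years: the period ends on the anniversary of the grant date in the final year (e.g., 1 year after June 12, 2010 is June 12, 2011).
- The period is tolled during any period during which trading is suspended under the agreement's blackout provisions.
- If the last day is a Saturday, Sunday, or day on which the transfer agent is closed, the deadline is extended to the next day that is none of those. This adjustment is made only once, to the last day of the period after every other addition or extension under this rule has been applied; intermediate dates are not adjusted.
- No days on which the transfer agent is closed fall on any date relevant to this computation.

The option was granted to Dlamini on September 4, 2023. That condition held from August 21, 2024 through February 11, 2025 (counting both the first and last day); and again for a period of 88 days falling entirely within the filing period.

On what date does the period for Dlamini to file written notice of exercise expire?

May 24, 2032

8 years after September 4, 2023 is September 4, 2031.
From August 21, 2024 through February 11, 2025 inclusive is 175 days; tolling adds 175 days: September 4, 2031 + 175 days = February 26, 2032.
Tolling adds 88 days: February 26, 2032 + 88 days = May 24, 2032.
May 24, 2032 is a Monday and not a day on which the transfer agent is closed, so no extension applies.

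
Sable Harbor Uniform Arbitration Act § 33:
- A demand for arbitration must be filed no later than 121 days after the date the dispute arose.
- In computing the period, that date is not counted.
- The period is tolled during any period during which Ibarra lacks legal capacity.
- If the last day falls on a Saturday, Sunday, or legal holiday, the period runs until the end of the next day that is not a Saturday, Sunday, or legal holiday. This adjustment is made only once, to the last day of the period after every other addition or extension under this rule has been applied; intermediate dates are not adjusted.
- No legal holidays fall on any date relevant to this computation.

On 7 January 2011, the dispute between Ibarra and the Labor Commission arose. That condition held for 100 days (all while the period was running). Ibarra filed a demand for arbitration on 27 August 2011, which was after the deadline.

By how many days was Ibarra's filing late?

11 days

121 days after 7 January 2011 is May 8, 2011.
Tolling adds 100 days: May 8, 2011 + 100 days = August 16, 2011.
August 16, 2011 is a Tuesday and not a legal holiday, so no extension applies.
The deadline is August 16, 2011; from August 16, 2011 to August 27, 2011 is 11 days.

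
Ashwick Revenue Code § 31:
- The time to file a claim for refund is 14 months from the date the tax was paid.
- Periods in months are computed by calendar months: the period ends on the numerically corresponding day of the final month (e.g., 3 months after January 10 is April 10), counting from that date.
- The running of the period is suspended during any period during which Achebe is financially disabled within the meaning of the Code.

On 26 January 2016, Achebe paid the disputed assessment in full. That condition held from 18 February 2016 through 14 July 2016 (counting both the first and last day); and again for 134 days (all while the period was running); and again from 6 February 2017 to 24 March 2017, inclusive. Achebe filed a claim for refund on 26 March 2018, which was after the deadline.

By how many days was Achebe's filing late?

36 days

14 months after 26 January 2016 is March 26, 2017.
From February 18, 2016 through July 14, 2016 inclusive is 148 days; tolling adds 148 days: March 26, 2017 + 148 days = August 21, 2017.
Tolling adds 134 days: August 21, 2017 + 134 days = January 2, 2018.
From February 6, 2017 through March 24, 2017 inclusive is 47 days; tolling adds 47 days: January 2, 2018 + 47 days = February 18, 2018.
The deadline is February 18, 2018; from February 18, 2018 to March 26, 2018 is 36 days.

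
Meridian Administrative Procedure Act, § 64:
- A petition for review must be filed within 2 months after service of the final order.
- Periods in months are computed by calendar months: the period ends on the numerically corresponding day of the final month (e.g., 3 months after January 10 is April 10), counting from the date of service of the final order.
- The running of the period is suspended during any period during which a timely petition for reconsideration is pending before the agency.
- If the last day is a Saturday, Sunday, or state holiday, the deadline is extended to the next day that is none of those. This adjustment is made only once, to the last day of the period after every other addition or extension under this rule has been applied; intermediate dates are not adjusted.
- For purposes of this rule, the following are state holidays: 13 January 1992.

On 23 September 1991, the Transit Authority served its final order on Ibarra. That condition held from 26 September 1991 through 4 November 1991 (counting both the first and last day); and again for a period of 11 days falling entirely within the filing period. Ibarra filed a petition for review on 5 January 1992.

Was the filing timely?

2 months after 23 September 1991 is November 23, 1991.
From September 26, 1991 through November 4, 1991 inclusive is 40 days; tolling adds 40 days: November 23, 1991 + 40 days = January 2, 1992.
Tolling adds 11 days: January 2, 1992 + 11 days = January 13, 1992.
January 13, 1992 is a listed holiday. The next qualifying day is January 14, 1992.
The deadline is January 14, 1992; the filing on January 5, 1992 is on or before that date.

Yes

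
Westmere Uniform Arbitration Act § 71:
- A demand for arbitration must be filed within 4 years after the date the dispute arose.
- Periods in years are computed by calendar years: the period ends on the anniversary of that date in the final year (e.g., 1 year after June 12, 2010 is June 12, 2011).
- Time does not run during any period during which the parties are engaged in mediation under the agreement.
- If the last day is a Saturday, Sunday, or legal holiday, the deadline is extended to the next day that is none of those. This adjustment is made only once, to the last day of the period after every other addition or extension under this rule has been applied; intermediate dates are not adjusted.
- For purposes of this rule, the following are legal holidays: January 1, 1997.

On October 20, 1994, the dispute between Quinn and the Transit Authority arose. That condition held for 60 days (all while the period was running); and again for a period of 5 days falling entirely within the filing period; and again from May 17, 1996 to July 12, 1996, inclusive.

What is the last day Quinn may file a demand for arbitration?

February 19, 1999

4 years after October 20, 1994 is October 20, 1998.
Tolling adds 60 days: October 20, 1998 + 60 days = December 19, 1998.
Tolling adds 5 days: December 19, 1998 + 5 days = December 24, 1998.
From May 17, 1996 through July 12, 1996 inclusive is 57 days; tolling adds 57 days: December 24, 1998 + 57 days = February 19, 1999.
February 19, 1999 is a Friday and not a legal holiday, so no extension applies.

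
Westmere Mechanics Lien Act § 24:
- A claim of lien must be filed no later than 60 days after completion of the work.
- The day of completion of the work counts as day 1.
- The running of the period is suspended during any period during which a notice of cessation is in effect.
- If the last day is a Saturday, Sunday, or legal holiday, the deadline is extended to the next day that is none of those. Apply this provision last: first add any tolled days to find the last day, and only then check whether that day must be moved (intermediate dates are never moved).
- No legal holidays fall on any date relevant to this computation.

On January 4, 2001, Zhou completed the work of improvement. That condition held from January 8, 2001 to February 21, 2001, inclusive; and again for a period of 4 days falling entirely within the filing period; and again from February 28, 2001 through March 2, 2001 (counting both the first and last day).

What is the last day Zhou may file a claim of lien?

Counting January 4, 2001 as day 1, day 60 is March 4, 2001.
From January 8, 2001 through February 21, 2001 inclusive is 45 days; tolling adds 45 days: March 4, 2001 + 45 days = April 18, 2001.
Tolling adds 4 days: April 18, 2001 + 4 days = April 22, 2001.
From February 28, 2001 through March 2, 2001 inclusive is 3 days; tolling adds 3 days: April 22, 2001 + 3 days = April 25, 2001.
April 25, 2001 is a Wednesday and not a legal holiday, so no extension applies.

April 25, 2001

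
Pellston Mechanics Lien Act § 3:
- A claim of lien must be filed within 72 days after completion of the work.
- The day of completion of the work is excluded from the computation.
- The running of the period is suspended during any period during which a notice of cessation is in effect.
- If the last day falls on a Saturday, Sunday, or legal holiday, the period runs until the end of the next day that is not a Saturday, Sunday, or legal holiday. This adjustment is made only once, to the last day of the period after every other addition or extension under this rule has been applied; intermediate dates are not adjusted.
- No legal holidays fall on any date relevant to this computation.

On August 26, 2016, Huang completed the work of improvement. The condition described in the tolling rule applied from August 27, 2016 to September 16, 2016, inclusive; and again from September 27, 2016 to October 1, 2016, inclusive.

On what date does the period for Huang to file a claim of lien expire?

72 days after August 26, 2016 is November 6, 2016.
From August 27, 2016 through September 16, 2016 inclusive is 21 days; tolling adds 21 days: November 6, 2016 + 21 days = November 27, 2016.
From September 27, 2016 through October 1, 2016 inclusive is 5 days; tolling adds 5 days: November 27, 2016 + 5 days = December 2, 2016.
December 2, 2016 is a Friday and not a legal holiday, so no extension applies.

December 2, 2016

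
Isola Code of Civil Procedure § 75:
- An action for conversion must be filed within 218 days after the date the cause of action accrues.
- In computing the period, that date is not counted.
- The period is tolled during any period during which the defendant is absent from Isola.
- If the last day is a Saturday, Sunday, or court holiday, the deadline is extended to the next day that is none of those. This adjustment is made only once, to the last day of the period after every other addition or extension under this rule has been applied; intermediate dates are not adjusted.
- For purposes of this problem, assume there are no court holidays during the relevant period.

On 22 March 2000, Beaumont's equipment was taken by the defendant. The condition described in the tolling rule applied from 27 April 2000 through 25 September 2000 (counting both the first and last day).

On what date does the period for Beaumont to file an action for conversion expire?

March 27, 2001

218 days after 22 March 2000 is October 26, 2000.
From April 27, 2000 through September 25, 2000 inclusive is 152 days; tolling adds 152 days: October 26, 2000 + 152 days = March 27, 2001.
March 27, 2001 is a Tuesday and not a court holiday, so no extension applies.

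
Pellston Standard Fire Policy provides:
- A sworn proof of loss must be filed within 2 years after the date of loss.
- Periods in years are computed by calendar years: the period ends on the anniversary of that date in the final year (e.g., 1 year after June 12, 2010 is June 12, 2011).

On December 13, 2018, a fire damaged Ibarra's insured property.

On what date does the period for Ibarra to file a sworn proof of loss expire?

December 13, 2020

2 years after December 13, 2018 is December 13, 2020.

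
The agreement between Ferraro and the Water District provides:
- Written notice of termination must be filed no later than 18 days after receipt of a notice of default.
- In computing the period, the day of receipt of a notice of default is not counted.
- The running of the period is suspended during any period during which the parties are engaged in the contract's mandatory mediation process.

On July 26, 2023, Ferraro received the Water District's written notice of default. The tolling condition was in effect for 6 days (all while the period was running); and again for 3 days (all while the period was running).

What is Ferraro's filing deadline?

18 days after July 26, 2023 is August 13, 2023.
Tolling adds 6 days: August 13, 2023 + 6 days = August 19, 2023.
Tolling adds 3 days: August 19, 2023 + 3 days = August 22, 2023.

August 22, 2023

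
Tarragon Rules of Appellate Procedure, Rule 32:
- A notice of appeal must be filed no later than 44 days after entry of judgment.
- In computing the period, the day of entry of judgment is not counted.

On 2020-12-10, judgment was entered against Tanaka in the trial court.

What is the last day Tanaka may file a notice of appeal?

January 23, 2021

44 days after 2020-12-10 is January 23, 2021.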